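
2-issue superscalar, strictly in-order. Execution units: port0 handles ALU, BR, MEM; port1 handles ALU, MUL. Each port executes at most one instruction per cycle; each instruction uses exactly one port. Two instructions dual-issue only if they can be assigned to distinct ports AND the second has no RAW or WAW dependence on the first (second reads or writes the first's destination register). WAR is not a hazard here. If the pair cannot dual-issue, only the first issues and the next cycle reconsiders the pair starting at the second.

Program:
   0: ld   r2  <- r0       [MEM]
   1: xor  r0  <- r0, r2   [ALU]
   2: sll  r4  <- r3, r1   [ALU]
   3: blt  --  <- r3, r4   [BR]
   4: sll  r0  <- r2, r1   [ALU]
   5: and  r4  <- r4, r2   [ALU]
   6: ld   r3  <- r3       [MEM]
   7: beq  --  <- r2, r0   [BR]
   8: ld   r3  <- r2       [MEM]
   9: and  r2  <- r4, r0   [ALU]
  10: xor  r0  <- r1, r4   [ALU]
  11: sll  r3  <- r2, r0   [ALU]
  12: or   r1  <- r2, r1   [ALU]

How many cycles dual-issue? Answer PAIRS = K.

0. ld.MEM @i0  | RAW r2
1. xor.ALU;sll.ALU @i1&i2  | dual
2. blt.BR;sll.ALU @i3&i4  | dual
3. and.ALU;ld.MEM @i5&i6  | dual
4. beq.BR @i7  | no-port BR/MEM
5. ld.MEM;and.ALU @i8&i9  | dual
6. xor.ALU @i10  | RAW r0
7. sll.ALU;or.ALU @i11&i12  | dual

PAIRS = 5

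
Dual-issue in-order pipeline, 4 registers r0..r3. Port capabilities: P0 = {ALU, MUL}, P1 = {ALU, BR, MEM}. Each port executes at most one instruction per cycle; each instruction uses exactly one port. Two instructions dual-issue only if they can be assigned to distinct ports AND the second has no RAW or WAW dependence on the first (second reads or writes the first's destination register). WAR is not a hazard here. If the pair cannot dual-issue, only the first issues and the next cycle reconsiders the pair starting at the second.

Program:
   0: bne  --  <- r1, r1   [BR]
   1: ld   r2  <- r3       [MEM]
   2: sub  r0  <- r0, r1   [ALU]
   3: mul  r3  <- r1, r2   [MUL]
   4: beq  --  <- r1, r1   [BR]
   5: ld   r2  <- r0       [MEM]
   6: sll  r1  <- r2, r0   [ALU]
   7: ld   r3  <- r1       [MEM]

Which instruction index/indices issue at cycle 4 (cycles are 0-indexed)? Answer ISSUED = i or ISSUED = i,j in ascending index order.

[0] i0  bne.BR  -- no-port BR/MEM
[1] i1&i2  ld.MEM sub.ALU  -- 2-wide
[2] i3&i4  mul.MUL beq.BR  -- 2-wide
[3] i5  ld.MEM  -- RAW r2
[4] i6  sll.ALU  -- RAW r1
[5] i7  ld.MEM  -- tail

ISSUED = 6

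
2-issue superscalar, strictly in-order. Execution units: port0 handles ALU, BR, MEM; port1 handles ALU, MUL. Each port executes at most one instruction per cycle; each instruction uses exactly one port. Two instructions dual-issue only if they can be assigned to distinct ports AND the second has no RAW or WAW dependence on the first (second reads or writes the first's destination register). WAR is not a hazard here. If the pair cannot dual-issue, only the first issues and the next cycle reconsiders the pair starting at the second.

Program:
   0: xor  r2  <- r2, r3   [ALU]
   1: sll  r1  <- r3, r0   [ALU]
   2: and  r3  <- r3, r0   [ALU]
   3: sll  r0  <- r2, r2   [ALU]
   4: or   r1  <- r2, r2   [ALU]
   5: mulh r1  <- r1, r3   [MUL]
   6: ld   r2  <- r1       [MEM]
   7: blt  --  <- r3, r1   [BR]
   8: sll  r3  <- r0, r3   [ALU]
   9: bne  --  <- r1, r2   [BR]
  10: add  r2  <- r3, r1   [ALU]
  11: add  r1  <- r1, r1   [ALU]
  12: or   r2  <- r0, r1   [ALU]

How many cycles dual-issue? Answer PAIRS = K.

PAIRS = 4

[0] i0+i1  xor;sll  -- dual
[1] i2+i3  and;sll  -- dual
[2] i4  or  -- RAW+WAW r1
[3] i5  mulh  -- RAW r1
[4] i6  ld  -- no-port MEM/BR
[5] i7+i8  blt;sll  -- dual
[6] i9+i10  bne;add  -- dual
[7] i11  add  -- RAW r1
[8] i12  or  -- tail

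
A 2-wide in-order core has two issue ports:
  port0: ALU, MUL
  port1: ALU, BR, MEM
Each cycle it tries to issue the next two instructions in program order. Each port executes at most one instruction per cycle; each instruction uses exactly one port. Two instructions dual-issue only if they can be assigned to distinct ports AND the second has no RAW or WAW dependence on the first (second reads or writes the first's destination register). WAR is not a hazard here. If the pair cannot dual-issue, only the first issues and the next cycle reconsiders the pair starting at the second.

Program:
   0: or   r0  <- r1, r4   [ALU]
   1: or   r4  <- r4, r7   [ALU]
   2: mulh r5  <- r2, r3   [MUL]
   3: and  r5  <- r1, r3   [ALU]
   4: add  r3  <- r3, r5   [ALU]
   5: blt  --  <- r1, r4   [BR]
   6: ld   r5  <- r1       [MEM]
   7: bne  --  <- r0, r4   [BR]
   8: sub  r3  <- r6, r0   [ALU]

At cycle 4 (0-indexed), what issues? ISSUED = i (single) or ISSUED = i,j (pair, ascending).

ISSUED = 6

t=0 i0&i1:or;or ; dual
t=1 i2:mulh ; WAW r5
t=2 i3:and ; RAW r5
t=3 i4&i5:add;blt ; dual
t=4 i6:ld ; no-port MEM/BR
t=5 i7&i8:bne;sub ; dual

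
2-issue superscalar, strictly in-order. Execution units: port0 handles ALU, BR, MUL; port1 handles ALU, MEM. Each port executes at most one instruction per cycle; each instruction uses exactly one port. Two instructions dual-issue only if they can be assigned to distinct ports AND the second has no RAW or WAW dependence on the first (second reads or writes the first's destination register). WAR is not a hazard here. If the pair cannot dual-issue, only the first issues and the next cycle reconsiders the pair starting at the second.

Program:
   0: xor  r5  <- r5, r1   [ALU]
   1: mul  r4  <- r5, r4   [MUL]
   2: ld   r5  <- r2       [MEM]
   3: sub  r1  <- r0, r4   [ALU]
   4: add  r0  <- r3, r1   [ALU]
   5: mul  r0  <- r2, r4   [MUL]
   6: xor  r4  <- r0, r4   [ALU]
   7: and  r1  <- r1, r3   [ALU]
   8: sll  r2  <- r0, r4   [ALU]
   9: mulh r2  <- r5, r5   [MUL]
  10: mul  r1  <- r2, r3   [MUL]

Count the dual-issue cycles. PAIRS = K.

t=0 i0:xor.ALU ; RAW r5
t=1 i1&i2:mul.MUL/ld.MEM ; dual
t=2 i3:sub.ALU ; RAW r1
t=3 i4:add.ALU ; WAW r0
t=4 i5:mul.MUL ; RAW r0
t=5 i6&i7:xor.ALU/and.ALU ; dual
t=6 i8:sll.ALU ; WAW r2
t=7 i9:mulh.MUL ; no-port MUL/MUL
t=8 i10:mul.MUL ; tail

PAIRS = 2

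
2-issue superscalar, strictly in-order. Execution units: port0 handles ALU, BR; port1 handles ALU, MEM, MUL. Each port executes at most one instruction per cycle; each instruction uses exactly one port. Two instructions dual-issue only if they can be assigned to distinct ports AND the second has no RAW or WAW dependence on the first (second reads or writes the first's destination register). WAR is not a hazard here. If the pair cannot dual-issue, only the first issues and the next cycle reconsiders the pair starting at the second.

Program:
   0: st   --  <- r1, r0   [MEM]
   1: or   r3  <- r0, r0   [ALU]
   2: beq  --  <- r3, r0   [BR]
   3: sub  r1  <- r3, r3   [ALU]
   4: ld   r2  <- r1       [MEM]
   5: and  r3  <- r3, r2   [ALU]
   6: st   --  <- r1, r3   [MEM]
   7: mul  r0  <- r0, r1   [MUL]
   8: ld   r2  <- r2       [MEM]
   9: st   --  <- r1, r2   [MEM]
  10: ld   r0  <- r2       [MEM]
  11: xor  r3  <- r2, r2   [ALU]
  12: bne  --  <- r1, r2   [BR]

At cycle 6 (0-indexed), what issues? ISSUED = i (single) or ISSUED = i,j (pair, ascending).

[0] i0+i1  st.MEM or.ALU  -- 2-wide
[1] i2+i3  beq.BR sub.ALU  -- 2-wide
[2] i4  ld.MEM  -- RAW r2
[3] i5  and.ALU  -- RAW r3
[4] i6  st.MEM  -- no-port MEM/MUL
[5] i7  mul.MUL  -- no-port MUL/MEM
[6] i8  ld.MEM  -- no-port MEM/MEM
[7] i9  st.MEM  -- no-port MEM/MEM
[8] i10+i11  ld.MEM xor.ALU  -- 2-wide
[9] i12  bne.BR  -- tail

ISSUED = 8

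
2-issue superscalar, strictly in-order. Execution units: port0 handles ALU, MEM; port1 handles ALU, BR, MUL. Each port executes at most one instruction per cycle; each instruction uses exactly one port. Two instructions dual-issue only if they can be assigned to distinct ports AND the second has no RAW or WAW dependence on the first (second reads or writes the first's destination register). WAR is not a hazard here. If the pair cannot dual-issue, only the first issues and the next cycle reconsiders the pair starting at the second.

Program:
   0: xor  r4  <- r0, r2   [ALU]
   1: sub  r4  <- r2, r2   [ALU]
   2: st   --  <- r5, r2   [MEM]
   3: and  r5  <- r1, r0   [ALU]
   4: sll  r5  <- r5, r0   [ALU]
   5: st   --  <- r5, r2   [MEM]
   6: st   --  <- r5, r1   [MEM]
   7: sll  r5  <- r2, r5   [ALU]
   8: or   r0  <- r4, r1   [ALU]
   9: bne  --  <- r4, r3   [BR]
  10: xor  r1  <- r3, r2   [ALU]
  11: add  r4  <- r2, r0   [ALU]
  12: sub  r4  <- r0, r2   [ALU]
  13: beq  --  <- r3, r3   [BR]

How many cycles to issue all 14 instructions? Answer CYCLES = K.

c0: i0 xor.ALU  WAW r4
c1: i1&i2 sub.ALU/st.MEM  2-wide
c2: i3 and.ALU  RAW+WAW r5
c3: i4 sll.ALU  RAW r5
c4: i5 st.MEM  no-port MEM/MEM
c5: i6&i7 st.MEM/sll.ALU  2-wide
c6: i8&i9 or.ALU/bne.BR  2-wide
c7: i10&i11 xor.ALU/add.ALU  2-wide
c8: i12&i13 sub.ALU/beq.BR  2-wide

CYCLES = 9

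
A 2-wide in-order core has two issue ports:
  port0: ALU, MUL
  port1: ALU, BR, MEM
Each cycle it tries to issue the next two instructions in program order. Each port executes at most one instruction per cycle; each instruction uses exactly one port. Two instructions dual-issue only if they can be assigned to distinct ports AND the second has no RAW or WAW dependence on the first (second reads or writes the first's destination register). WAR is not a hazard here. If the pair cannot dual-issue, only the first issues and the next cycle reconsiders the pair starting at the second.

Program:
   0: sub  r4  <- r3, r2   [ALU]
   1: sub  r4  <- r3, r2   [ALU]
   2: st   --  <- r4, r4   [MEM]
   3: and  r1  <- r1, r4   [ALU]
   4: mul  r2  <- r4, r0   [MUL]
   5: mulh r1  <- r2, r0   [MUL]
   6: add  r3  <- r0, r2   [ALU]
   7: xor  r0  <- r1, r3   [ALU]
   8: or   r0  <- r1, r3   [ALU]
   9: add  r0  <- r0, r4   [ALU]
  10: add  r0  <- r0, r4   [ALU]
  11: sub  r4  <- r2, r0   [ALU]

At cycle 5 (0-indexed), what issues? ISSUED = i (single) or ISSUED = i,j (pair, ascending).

t=0 i0:sub ; WAW r4
t=1 i1:sub ; RAW r4
t=2 i2/i3:st;and ; 2-wide
t=3 i4:mul ; no-port MUL/MUL
t=4 i5/i6:mulh;add ; 2-wide
t=5 i7:xor ; WAW r0
t=6 i8:or ; RAW+WAW r0
t=7 i9:add ; RAW+WAW r0
t=8 i10:add ; RAW r0
t=9 i11:sub ; tail

ISSUED = 7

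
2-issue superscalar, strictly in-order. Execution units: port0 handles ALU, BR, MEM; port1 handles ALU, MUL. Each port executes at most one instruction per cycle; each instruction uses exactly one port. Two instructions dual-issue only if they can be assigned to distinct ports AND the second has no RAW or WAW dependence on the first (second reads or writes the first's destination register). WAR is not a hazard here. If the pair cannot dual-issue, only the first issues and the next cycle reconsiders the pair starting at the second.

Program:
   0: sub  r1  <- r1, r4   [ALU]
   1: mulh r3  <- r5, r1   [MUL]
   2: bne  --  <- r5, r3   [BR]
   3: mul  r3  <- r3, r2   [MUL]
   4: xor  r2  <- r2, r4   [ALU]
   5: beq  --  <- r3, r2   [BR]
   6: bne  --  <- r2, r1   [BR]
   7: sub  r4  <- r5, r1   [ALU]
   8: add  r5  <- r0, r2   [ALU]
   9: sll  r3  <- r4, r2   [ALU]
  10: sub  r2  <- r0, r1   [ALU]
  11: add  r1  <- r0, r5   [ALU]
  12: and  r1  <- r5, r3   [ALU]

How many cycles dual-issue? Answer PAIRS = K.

PAIRS = 4

t=0 i0:sub.ALU ; RAW r1
t=1 i1:mulh.MUL ; RAW r3
t=2 i2+i3:bne.BR mul.MUL ; pair
t=3 i4:xor.ALU ; RAW r2
t=4 i5:beq.BR ; no-port BR/BR
t=5 i6+i7:bne.BR sub.ALU ; pair
t=6 i8+i9:add.ALU sll.ALU ; pair
t=7 i10+i11:sub.ALU add.ALU ; pair
t=8 i12:and.ALU ; tail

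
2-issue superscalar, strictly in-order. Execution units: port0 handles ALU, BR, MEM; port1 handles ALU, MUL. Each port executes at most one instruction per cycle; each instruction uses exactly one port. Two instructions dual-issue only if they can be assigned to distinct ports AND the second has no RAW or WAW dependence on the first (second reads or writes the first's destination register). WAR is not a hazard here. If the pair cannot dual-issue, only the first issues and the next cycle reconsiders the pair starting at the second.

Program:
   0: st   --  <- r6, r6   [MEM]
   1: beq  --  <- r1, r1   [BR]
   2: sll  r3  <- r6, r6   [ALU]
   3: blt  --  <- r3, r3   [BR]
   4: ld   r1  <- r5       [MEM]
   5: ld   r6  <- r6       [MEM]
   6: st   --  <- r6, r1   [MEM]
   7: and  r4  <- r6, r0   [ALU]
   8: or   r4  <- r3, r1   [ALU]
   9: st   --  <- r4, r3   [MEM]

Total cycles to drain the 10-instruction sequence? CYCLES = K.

CYCLES = 8

#0 head=0: st i0 no-port MEM/BR
#1 head=1: beq sll i1&i2 2-wide
#2 head=3: blt i3 no-port BR/MEM
#3 head=4: ld i4 no-port MEM/MEM
#4 head=5: ld i5 no-port MEM/MEM
#5 head=6: st and i6&i7 2-wide
#6 head=8: or i8 RAW r4
#7 head=9: st i9 tail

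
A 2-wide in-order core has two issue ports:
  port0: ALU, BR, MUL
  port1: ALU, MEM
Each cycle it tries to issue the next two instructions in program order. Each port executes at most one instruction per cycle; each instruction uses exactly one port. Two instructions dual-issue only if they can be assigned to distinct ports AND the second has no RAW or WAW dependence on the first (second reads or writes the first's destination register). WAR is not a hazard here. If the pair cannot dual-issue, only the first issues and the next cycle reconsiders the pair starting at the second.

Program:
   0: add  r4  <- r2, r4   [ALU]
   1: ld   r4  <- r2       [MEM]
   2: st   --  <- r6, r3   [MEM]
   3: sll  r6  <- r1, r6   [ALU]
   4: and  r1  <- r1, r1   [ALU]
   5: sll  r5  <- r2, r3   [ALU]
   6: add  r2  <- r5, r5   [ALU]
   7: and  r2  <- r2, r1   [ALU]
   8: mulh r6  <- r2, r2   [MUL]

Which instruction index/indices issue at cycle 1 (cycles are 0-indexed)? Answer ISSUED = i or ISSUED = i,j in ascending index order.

ISSUED = 1

c0: i0 add  WAW r4
c1: i1 ld  no-port MEM/MEM
c2: i2&i3 st/sll  dual
c3: i4&i5 and/sll  dual
c4: i6 add  RAW+WAW r2
c5: i7 and  RAW r2
c6: i8 mulh  tail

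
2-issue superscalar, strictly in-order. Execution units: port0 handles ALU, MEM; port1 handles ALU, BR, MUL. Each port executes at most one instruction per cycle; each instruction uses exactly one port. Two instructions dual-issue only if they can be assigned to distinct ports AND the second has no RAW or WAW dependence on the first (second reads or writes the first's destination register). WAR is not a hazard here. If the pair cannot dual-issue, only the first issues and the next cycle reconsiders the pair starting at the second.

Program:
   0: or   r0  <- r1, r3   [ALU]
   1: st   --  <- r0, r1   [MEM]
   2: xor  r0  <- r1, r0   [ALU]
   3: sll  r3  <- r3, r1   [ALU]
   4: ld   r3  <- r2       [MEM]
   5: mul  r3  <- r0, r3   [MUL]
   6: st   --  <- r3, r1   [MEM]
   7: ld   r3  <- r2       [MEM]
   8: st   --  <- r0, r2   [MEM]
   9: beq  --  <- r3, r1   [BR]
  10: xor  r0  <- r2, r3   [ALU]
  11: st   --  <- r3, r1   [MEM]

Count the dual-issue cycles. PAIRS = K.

PAIRS = 3

[0] i0  or  -- RAW r0
[1] i1&i2  st/xor  -- dual
[2] i3  sll  -- WAW r3
[3] i4  ld  -- RAW+WAW r3
[4] i5  mul  -- RAW r3
[5] i6  st  -- no-port MEM/MEM
[6] i7  ld  -- no-port MEM/MEM
[7] i8&i9  st/beq  -- dual
[8] i10&i11  xor/st  -- dual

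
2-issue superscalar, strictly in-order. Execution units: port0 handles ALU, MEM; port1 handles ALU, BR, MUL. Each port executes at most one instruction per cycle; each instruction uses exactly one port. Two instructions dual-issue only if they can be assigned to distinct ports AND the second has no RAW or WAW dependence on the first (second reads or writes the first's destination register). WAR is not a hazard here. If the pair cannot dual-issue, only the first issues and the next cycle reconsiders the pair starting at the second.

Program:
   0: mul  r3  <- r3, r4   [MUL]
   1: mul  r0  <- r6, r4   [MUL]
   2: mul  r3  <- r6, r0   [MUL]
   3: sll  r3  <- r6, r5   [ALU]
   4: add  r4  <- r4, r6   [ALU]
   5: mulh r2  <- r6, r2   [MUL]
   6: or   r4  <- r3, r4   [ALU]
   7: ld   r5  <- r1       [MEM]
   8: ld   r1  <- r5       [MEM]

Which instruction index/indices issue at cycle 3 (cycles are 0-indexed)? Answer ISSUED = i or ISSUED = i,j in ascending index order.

ISSUED = 3,4

c0: i0 mul.MUL  no-port MUL/MUL
c1: i1 mul.MUL  no-port MUL/MUL
c2: i2 mul.MUL  WAW r3
c3: i3&i4 sll.ALU+add.ALU  2-wide
c4: i5&i6 mulh.MUL+or.ALU  2-wide
c5: i7 ld.MEM  no-port MEM/MEM
c6: i8 ld.MEM  tail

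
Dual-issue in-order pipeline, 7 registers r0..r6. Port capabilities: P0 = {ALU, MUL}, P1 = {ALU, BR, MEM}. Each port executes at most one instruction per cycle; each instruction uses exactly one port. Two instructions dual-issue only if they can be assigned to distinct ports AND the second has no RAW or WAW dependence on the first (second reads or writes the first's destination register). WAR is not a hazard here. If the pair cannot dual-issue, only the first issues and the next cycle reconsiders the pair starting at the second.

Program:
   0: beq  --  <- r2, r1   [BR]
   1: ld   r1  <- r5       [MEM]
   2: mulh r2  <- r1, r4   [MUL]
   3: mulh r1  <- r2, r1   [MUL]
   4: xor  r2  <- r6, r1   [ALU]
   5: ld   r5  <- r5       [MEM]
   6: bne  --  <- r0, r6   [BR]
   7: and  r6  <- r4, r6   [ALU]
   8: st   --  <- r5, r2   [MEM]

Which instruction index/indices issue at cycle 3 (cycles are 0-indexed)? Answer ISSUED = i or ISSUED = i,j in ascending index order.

t=0 i0:beq ; no-port BR/MEM
t=1 i1:ld ; RAW r1
t=2 i2:mulh ; no-port MUL/MUL
t=3 i3:mulh ; RAW r1
t=4 i4&i5:xor ld ; 2-wide
t=5 i6&i7:bne and ; 2-wide
t=6 i8:st ; tail

ISSUED = 3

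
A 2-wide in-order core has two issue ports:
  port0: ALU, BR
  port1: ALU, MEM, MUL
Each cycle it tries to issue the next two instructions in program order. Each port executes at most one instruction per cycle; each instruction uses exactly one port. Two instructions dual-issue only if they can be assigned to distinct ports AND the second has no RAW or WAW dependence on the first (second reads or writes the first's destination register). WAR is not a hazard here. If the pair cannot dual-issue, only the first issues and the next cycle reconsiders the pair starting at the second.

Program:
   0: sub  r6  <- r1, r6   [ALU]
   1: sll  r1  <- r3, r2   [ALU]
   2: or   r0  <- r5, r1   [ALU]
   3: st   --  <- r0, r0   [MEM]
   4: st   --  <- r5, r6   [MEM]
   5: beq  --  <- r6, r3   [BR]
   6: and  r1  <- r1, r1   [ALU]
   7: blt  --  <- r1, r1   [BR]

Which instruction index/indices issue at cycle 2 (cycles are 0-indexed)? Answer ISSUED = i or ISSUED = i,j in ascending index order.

ISSUED = 3

#0 head=0: sub.ALU;sll.ALU i0+i1 dual
#1 head=2: or.ALU i2 RAW r0
#2 head=3: st.MEM i3 no-port MEM/MEM
#3 head=4: st.MEM;beq.BR i4+i5 dual
#4 head=6: and.ALU i6 RAW r1
#5 head=7: blt.BR i7 tail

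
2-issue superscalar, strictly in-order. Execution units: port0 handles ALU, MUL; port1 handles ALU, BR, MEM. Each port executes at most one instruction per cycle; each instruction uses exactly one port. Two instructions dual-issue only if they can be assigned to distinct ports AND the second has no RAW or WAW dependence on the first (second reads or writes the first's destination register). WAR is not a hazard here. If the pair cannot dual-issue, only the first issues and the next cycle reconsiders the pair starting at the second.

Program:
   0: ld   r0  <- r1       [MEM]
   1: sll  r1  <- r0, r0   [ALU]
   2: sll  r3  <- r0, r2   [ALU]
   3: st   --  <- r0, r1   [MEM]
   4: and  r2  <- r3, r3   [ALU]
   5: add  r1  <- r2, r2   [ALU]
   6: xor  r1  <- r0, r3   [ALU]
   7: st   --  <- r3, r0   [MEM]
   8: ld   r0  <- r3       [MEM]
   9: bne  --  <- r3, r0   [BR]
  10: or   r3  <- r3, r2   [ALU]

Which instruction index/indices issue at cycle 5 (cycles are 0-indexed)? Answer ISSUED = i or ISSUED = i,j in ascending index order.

c0: i0 ld  RAW r0
c1: i1/i2 sll/sll  pair
c2: i3/i4 st/and  pair
c3: i5 add  WAW r1
c4: i6/i7 xor/st  pair
c5: i8 ld  no-port MEM/BR
c6: i9/i10 bne/or  pair

ISSUED = 8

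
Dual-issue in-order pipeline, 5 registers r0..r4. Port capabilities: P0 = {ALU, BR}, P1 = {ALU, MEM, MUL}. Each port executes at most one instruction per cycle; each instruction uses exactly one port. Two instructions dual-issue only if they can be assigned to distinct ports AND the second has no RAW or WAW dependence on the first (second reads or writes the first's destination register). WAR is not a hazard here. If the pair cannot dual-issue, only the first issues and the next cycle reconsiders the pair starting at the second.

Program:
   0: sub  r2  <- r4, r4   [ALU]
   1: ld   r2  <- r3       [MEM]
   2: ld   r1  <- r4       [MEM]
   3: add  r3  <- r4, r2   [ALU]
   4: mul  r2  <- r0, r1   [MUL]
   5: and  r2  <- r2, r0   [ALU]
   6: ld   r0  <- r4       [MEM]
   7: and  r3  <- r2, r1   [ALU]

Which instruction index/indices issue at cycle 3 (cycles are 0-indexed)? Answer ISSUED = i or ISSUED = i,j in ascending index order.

[0] i0  sub  -- WAW r2
[1] i1  ld  -- no-port MEM/MEM
[2] i2,i3  ld add  -- pair
[3] i4  mul  -- RAW+WAW r2
[4] i5,i6  and ld  -- pair
[5] i7  and  -- tail

ISSUED = 4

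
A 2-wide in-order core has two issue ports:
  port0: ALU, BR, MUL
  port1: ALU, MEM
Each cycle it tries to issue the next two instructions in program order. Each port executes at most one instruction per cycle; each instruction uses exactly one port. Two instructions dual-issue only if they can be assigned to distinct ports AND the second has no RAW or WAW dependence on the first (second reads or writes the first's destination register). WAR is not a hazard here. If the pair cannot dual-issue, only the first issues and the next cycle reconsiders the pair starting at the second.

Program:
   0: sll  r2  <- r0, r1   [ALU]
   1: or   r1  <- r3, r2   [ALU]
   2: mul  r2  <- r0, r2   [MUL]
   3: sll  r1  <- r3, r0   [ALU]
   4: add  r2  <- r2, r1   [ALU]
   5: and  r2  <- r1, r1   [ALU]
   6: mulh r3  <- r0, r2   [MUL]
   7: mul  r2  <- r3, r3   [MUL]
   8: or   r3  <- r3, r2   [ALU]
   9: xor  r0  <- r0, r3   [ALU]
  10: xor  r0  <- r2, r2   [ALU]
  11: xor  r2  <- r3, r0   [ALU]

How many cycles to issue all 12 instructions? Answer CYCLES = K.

CYCLES = 11

c0: i0 sll  RAW r2
c1: i1/i2 or mul  pair
c2: i3 sll  RAW r1
c3: i4 add  WAW r2
c4: i5 and  RAW r2
c5: i6 mulh  no-port MUL/MUL
c6: i7 mul  RAW r2
c7: i8 or  RAW r3
c8: i9 xor  WAW r0
c9: i10 xor  RAW r0
c10: i11 xor  tail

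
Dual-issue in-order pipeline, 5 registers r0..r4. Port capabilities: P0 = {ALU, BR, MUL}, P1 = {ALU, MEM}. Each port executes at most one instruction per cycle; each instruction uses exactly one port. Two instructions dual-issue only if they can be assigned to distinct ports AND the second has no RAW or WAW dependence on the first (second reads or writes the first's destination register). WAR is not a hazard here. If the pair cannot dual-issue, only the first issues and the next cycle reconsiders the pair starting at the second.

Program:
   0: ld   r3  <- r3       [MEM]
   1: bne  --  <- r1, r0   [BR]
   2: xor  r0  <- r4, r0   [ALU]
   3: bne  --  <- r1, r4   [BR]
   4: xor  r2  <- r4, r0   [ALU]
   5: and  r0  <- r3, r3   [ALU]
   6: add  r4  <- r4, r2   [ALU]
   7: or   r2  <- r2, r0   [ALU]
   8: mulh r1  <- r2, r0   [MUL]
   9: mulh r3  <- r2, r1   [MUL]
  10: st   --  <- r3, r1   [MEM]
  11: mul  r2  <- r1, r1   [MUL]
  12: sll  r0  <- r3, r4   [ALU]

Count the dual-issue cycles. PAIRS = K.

t=0 i0/i1:ld bne ; dual
t=1 i2/i3:xor bne ; dual
t=2 i4/i5:xor and ; dual
t=3 i6/i7:add or ; dual
t=4 i8:mulh ; no-port MUL/MUL
t=5 i9:mulh ; RAW r3
t=6 i10/i11:st mul ; dual
t=7 i12:sll ; tail

PAIRS = 5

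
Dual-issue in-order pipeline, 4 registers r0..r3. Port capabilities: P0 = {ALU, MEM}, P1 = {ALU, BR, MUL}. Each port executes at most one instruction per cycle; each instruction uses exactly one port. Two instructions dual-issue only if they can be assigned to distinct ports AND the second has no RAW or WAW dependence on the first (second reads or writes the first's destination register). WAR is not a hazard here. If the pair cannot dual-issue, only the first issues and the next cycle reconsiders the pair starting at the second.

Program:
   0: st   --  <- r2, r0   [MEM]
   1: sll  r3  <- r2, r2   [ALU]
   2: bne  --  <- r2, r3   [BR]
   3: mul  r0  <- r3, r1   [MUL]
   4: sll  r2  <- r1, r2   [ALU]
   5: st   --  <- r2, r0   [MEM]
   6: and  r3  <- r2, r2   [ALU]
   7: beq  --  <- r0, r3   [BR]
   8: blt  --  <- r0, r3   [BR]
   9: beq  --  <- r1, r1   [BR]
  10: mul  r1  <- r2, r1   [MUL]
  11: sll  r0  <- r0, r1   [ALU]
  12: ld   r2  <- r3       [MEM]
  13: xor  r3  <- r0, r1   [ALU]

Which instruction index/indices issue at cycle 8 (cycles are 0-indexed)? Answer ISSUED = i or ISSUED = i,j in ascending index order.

t=0 i0&i1:st.MEM+sll.ALU ; 2-wide
t=1 i2:bne.BR ; no-port BR/MUL
t=2 i3&i4:mul.MUL+sll.ALU ; 2-wide
t=3 i5&i6:st.MEM+and.ALU ; 2-wide
t=4 i7:beq.BR ; no-port BR/BR
t=5 i8:blt.BR ; no-port BR/BR
t=6 i9:beq.BR ; no-port BR/MUL
t=7 i10:mul.MUL ; RAW r1
t=8 i11&i12:sll.ALU+ld.MEM ; 2-wide
t=9 i13:xor.ALU ; tail

ISSUED = 11,12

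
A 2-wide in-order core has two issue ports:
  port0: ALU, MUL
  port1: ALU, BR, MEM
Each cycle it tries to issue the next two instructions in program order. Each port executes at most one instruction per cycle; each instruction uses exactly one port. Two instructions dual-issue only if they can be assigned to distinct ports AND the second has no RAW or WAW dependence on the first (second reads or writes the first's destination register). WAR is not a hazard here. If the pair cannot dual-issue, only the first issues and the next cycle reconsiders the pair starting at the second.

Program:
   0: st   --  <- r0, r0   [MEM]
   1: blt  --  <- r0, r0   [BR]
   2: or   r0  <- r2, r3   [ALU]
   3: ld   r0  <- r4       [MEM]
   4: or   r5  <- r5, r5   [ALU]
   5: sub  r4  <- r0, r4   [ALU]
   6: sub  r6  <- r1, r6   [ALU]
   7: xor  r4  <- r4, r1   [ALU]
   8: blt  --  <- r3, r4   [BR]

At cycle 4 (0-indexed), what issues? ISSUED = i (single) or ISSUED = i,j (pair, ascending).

ISSUED = 7

0. st.MEM @i0  | no-port MEM/BR
1. blt.BR/or.ALU @i1+i2  | dual
2. ld.MEM/or.ALU @i3+i4  | dual
3. sub.ALU/sub.ALU @i5+i6  | dual
4. xor.ALU @i7  | RAW r4
5. blt.BR @i8  | tail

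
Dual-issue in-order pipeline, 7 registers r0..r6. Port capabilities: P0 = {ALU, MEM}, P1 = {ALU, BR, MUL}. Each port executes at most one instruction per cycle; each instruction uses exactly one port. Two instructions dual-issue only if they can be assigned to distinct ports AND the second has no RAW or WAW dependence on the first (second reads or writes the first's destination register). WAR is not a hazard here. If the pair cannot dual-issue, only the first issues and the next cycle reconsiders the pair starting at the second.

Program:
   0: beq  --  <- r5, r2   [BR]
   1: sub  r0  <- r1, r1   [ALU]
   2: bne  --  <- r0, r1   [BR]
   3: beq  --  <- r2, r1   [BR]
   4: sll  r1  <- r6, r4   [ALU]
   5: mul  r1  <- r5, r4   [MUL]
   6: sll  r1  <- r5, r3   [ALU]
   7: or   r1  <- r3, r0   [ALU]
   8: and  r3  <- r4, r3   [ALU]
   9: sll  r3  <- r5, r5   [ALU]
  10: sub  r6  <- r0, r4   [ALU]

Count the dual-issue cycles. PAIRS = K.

0. beq/sub @i0+i1  | pair
1. bne @i2  | no-port BR/BR
2. beq/sll @i3+i4  | pair
3. mul @i5  | WAW r1
4. sll @i6  | WAW r1
5. or/and @i7+i8  | pair
6. sll/sub @i9+i10  | pair

PAIRS = 4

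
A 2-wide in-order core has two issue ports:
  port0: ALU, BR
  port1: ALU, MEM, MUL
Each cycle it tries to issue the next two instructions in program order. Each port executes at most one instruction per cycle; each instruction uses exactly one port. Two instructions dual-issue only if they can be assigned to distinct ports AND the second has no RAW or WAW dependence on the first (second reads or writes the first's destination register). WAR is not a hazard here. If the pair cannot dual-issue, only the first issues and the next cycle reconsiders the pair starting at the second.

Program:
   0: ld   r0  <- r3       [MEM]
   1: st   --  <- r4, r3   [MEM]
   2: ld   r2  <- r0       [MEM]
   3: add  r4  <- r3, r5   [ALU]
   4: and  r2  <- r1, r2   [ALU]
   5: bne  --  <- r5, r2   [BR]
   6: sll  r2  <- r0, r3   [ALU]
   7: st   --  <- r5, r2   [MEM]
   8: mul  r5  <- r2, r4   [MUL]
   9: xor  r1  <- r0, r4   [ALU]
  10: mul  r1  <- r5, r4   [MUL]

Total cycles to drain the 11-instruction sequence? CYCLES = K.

CYCLES = 8

t=0 i0:ld.MEM ; no-port MEM/MEM
t=1 i1:st.MEM ; no-port MEM/MEM
t=2 i2,i3:ld.MEM;add.ALU ; dual
t=3 i4:and.ALU ; RAW r2
t=4 i5,i6:bne.BR;sll.ALU ; dual
t=5 i7:st.MEM ; no-port MEM/MUL
t=6 i8,i9:mul.MUL;xor.ALU ; dual
t=7 i10:mul.MUL ; tail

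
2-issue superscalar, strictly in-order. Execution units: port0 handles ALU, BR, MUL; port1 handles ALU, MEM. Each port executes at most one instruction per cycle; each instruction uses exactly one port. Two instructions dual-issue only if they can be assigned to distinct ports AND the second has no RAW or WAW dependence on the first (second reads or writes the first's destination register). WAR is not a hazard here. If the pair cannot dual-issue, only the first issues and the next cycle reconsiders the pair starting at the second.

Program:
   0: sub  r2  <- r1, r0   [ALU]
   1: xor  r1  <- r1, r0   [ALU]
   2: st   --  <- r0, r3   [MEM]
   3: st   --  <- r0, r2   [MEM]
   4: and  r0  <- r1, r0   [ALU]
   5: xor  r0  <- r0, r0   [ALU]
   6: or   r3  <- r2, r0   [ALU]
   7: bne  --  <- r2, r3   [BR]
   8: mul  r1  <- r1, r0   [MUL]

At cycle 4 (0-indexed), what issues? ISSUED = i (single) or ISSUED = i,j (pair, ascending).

ISSUED = 6

[0] i0,i1  sub xor  -- pair
[1] i2  st  -- no-port MEM/MEM
[2] i3,i4  st and  -- pair
[3] i5  xor  -- RAW r0
[4] i6  or  -- RAW r3
[5] i7  bne  -- no-port BR/MUL
[6] i8  mul  -- tail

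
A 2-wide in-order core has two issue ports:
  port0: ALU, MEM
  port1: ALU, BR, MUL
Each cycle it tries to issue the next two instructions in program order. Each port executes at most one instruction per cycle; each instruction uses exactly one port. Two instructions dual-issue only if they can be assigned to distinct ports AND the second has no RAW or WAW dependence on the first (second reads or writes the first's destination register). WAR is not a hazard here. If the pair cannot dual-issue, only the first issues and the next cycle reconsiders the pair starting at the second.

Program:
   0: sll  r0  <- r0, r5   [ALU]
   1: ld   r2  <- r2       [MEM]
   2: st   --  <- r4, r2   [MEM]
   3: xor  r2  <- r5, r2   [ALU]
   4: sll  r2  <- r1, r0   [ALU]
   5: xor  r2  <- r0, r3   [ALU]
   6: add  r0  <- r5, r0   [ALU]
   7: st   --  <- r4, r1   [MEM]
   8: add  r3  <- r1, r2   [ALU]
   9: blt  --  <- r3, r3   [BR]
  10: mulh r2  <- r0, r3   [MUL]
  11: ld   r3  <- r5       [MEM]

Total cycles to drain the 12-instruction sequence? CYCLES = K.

CYCLES = 7

c0: i0/i1 sll.ALU ld.MEM  2-wide
c1: i2/i3 st.MEM xor.ALU  2-wide
c2: i4 sll.ALU  WAW r2
c3: i5/i6 xor.ALU add.ALU  2-wide
c4: i7/i8 st.MEM add.ALU  2-wide
c5: i9 blt.BR  no-port BR/MUL
c6: i10/i11 mulh.MUL ld.MEM  2-wide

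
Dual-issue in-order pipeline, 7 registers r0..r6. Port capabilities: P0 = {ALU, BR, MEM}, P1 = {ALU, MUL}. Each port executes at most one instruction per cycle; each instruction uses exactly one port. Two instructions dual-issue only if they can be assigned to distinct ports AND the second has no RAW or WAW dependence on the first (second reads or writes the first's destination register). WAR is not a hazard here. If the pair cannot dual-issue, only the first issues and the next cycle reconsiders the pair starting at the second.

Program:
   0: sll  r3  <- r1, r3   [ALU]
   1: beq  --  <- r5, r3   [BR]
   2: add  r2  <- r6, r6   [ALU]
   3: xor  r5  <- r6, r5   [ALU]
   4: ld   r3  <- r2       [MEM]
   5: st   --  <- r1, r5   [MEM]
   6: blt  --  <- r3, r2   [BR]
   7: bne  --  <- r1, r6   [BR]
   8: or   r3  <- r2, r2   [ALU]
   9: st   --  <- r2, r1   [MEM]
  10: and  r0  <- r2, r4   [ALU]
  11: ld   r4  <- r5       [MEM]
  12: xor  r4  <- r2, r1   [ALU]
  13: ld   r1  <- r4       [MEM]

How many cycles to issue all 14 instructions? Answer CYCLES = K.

CYCLES = 10

t=0 i0:sll.ALU ; RAW r3
t=1 i1&i2:beq.BR;add.ALU ; pair
t=2 i3&i4:xor.ALU;ld.MEM ; pair
t=3 i5:st.MEM ; no-port MEM/BR
t=4 i6:blt.BR ; no-port BR/BR
t=5 i7&i8:bne.BR;or.ALU ; pair
t=6 i9&i10:st.MEM;and.ALU ; pair
t=7 i11:ld.MEM ; WAW r4
t=8 i12:xor.ALU ; RAW r4
t=9 i13:ld.MEM ; tail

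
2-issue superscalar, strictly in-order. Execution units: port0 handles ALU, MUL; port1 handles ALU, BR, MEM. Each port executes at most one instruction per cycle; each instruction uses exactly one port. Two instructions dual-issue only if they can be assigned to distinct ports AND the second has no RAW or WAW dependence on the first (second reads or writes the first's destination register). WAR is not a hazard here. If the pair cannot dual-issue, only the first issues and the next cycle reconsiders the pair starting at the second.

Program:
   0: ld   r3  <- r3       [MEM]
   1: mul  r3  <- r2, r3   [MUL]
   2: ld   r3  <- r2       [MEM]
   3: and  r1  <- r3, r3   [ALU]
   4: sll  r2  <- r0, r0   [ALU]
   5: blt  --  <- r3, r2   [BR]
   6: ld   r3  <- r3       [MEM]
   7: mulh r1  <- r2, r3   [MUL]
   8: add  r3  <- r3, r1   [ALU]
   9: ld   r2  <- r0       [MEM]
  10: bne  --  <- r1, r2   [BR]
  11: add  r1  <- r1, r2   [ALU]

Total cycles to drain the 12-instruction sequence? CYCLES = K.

t=0 i0:ld.MEM ; RAW+WAW r3
t=1 i1:mul.MUL ; WAW r3
t=2 i2:ld.MEM ; RAW r3
t=3 i3/i4:and.ALU;sll.ALU ; 2-wide
t=4 i5:blt.BR ; no-port BR/MEM
t=5 i6:ld.MEM ; RAW r3
t=6 i7:mulh.MUL ; RAW r1
t=7 i8/i9:add.ALU;ld.MEM ; 2-wide
t=8 i10/i11:bne.BR;add.ALU ; 2-wide

CYCLES = 9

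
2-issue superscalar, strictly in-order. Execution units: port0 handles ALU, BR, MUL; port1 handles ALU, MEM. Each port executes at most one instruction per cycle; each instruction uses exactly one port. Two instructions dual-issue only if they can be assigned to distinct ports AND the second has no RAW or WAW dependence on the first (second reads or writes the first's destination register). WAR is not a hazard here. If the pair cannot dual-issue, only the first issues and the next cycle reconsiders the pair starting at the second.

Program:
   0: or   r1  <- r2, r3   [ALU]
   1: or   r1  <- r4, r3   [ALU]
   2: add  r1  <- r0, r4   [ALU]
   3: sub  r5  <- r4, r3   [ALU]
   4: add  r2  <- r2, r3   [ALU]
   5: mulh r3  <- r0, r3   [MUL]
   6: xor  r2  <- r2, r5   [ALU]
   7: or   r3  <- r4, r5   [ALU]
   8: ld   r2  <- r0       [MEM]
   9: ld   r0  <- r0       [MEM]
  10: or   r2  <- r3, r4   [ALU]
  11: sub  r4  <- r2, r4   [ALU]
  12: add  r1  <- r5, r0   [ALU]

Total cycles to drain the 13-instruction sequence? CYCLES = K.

  cy0 -> i0 (or.ALU) WAW r1
  cy1 -> i1 (or.ALU) WAW r1
  cy2 -> i2/i3 (add.ALU+sub.ALU) dual
  cy3 -> i4/i5 (add.ALU+mulh.MUL) dual
  cy4 -> i6/i7 (xor.ALU+or.ALU) dual
  cy5 -> i8 (ld.MEM) no-port MEM/MEM
  cy6 -> i9/i10 (ld.MEM+or.ALU) dual
  cy7 -> i11/i12 (sub.ALU+add.ALU) dual

CYCLES = 8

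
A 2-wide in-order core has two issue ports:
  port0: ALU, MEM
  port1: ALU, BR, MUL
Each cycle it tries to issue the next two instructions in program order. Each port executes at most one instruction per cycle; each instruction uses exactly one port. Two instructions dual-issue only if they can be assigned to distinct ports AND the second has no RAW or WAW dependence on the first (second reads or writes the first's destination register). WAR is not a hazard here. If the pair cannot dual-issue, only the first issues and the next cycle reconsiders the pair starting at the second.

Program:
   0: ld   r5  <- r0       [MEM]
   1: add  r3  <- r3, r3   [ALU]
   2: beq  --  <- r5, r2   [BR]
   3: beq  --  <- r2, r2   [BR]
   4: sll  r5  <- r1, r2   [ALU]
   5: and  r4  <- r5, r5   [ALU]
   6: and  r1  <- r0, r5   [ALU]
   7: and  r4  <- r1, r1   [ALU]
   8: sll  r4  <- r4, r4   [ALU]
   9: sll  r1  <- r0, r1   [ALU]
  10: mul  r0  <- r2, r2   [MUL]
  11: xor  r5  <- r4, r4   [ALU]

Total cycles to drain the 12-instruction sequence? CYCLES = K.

CYCLES = 7

c0: i0&i1 ld.MEM;add.ALU  pair
c1: i2 beq.BR  no-port BR/BR
c2: i3&i4 beq.BR;sll.ALU  pair
c3: i5&i6 and.ALU;and.ALU  pair
c4: i7 and.ALU  RAW+WAW r4
c5: i8&i9 sll.ALU;sll.ALU  pair
c6: i10&i11 mul.MUL;xor.ALU  pair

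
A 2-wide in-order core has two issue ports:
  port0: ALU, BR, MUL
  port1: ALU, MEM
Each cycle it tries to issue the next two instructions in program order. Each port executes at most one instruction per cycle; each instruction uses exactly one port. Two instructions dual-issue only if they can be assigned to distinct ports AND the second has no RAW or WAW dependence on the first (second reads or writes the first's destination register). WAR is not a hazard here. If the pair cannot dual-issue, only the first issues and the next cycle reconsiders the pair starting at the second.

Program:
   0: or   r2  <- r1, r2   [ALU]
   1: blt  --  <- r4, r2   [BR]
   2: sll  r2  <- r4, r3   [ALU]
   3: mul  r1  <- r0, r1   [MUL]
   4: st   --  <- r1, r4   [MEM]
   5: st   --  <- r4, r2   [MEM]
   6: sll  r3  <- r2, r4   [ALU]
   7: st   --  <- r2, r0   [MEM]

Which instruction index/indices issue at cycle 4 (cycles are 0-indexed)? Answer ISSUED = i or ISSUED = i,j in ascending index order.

ISSUED = 5,6

c0: i0 or  RAW r2
c1: i1+i2 blt+sll  dual
c2: i3 mul  RAW r1
c3: i4 st  no-port MEM/MEM
c4: i5+i6 st+sll  dual
c5: i7 st  tail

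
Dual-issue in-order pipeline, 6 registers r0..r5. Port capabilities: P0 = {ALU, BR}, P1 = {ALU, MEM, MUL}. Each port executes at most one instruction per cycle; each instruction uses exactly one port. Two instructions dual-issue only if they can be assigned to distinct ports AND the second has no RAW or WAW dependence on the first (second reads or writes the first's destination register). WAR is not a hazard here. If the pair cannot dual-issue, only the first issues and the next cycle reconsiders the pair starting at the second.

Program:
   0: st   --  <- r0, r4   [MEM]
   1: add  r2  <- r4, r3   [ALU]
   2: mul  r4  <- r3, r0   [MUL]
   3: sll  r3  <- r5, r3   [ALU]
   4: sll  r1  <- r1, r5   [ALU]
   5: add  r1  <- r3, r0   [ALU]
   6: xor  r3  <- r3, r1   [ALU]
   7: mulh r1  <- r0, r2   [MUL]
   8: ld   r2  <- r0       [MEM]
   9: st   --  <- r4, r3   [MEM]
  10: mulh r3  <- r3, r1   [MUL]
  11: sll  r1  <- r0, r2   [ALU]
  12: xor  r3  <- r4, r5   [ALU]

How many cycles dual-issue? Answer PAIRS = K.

PAIRS = 4

[0] i0/i1  st/add  -- dual
[1] i2/i3  mul/sll  -- dual
[2] i4  sll  -- WAW r1
[3] i5  add  -- RAW r1
[4] i6/i7  xor/mulh  -- dual
[5] i8  ld  -- no-port MEM/MEM
[6] i9  st  -- no-port MEM/MUL
[7] i10/i11  mulh/sll  -- dual
[8] i12  xor  -- tail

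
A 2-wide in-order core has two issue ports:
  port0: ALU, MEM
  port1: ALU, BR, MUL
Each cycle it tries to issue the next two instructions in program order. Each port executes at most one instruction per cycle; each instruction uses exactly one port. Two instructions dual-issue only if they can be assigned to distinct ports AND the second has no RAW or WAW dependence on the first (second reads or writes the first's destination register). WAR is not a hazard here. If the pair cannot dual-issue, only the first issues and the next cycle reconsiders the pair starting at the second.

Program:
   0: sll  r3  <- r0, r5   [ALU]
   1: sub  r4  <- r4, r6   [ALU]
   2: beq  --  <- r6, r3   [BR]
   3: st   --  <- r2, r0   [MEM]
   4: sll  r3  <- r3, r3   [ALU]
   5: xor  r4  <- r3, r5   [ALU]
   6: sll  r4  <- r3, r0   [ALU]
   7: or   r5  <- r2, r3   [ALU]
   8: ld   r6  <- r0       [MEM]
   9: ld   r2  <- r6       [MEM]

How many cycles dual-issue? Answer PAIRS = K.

PAIRS = 3

c0: i0,i1 sll+sub  dual
c1: i2,i3 beq+st  dual
c2: i4 sll  RAW r3
c3: i5 xor  WAW r4
c4: i6,i7 sll+or  dual
c5: i8 ld  no-port MEM/MEM
c6: i9 ld  tail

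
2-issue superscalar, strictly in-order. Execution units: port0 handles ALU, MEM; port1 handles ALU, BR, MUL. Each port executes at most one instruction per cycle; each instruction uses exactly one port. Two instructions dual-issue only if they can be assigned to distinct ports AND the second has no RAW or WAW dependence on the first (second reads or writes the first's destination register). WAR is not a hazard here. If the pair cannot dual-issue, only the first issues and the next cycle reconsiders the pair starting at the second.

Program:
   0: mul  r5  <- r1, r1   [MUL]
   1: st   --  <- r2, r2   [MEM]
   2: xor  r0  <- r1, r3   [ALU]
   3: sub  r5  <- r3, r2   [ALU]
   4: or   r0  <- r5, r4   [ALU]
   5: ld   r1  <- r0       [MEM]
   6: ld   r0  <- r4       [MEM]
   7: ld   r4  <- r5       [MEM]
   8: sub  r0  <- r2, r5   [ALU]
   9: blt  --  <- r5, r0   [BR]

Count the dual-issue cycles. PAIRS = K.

PAIRS = 3

  cy0 -> i0+i1 (mul.MUL+st.MEM) pair
  cy1 -> i2+i3 (xor.ALU+sub.ALU) pair
  cy2 -> i4 (or.ALU) RAW r0
  cy3 -> i5 (ld.MEM) no-port MEM/MEM
  cy4 -> i6 (ld.MEM) no-port MEM/MEM
  cy5 -> i7+i8 (ld.MEM+sub.ALU) pair
  cy6 -> i9 (blt.BR) tail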